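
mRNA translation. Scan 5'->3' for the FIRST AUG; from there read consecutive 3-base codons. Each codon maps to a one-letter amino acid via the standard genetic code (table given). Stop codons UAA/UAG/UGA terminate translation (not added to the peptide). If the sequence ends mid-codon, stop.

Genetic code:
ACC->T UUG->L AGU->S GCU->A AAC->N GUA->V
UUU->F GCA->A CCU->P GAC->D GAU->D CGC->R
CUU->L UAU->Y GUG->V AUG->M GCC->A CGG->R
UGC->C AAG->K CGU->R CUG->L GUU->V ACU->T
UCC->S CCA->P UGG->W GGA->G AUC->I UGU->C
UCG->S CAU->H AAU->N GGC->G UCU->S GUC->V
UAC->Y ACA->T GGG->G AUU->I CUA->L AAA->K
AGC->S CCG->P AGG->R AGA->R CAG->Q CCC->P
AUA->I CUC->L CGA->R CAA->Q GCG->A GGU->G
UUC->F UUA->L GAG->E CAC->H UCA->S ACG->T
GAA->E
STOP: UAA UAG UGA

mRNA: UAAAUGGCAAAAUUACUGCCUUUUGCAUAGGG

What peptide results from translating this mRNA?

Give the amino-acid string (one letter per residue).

start AUG at pos 3
pos 3: AUG -> M; peptide=M
pos 6: GCA -> A; peptide=MA
pos 9: AAA -> K; peptide=MAK
pos 12: UUA -> L; peptide=MAKL
pos 15: CUG -> L; peptide=MAKLL
pos 18: CCU -> P; peptide=MAKLLP
pos 21: UUU -> F; peptide=MAKLLPF
pos 24: GCA -> A; peptide=MAKLLPFA
pos 27: UAG -> STOP

Answer: MAKLLPFA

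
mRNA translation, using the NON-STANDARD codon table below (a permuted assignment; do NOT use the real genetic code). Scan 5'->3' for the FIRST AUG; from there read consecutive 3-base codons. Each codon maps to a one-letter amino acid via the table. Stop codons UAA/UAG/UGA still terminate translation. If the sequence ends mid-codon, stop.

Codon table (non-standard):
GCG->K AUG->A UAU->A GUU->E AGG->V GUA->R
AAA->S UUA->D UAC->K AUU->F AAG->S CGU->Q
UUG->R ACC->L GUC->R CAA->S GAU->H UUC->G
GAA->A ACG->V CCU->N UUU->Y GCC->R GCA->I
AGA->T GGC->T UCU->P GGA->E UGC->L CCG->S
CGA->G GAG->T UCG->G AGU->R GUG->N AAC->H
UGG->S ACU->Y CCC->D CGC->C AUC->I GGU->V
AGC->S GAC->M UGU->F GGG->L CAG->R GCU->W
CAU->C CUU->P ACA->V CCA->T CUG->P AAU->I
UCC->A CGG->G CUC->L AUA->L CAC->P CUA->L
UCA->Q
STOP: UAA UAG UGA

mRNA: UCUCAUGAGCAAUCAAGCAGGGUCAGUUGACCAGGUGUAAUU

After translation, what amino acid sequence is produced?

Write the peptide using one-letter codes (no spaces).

start AUG at pos 4
pos 4: AUG -> A; peptide=A
pos 7: AGC -> S; peptide=AS
pos 10: AAU -> I; peptide=ASI
pos 13: CAA -> S; peptide=ASIS
pos 16: GCA -> I; peptide=ASISI
pos 19: GGG -> L; peptide=ASISIL
pos 22: UCA -> Q; peptide=ASISILQ
pos 25: GUU -> E; peptide=ASISILQE
pos 28: GAC -> M; peptide=ASISILQEM
pos 31: CAG -> R; peptide=ASISILQEMR
pos 34: GUG -> N; peptide=ASISILQEMRN
pos 37: UAA -> STOP

Answer: ASISILQEMRN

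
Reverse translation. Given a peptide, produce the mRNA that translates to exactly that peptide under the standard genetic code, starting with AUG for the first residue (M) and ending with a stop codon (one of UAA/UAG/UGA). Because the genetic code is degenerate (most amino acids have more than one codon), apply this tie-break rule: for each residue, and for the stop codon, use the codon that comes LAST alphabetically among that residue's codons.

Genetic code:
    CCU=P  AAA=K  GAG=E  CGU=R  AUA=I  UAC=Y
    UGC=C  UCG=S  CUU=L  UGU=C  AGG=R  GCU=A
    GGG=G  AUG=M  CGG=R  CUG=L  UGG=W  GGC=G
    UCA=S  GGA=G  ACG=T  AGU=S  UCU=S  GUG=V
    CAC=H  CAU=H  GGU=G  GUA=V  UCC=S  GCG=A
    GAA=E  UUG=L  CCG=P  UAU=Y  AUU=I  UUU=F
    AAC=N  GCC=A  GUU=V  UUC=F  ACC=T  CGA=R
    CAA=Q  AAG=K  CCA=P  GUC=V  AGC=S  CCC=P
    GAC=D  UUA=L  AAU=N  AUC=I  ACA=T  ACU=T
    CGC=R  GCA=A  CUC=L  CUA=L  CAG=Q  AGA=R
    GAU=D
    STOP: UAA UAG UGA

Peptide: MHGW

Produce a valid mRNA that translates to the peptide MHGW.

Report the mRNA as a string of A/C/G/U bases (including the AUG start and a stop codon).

Answer: mRNA: AUGCAUGGUUGGUGA

Derivation:
residue 1: M -> AUG (start codon)
residue 2: H codons sorted = CAC,CAU -> pick last = CAU
residue 3: G codons sorted = GGA,GGC,GGG,GGU -> pick last = GGU
residue 4: W -> UGG (only codon)
terminator: stop codons sorted = UAA,UAG,UGA -> pick last = UGA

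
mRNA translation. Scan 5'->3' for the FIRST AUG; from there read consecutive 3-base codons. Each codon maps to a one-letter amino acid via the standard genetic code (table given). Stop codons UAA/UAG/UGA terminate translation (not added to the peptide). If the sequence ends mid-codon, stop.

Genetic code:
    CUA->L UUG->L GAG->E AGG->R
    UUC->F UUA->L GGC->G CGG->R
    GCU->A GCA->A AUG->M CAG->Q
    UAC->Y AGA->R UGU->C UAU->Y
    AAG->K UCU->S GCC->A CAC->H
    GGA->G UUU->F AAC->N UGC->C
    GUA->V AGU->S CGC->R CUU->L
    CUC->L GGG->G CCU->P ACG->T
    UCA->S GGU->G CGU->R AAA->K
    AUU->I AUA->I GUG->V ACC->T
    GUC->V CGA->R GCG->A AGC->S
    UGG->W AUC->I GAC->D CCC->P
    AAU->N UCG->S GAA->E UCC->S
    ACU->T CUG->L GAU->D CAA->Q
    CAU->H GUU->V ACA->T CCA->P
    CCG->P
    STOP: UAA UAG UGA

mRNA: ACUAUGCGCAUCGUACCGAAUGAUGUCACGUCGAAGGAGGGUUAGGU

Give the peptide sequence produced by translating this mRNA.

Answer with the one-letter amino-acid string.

Answer: MRIVPNDVTSKEG

Derivation:
start AUG at pos 3
pos 3: AUG -> M; peptide=M
pos 6: CGC -> R; peptide=MR
pos 9: AUC -> I; peptide=MRI
pos 12: GUA -> V; peptide=MRIV
pos 15: CCG -> P; peptide=MRIVP
pos 18: AAU -> N; peptide=MRIVPN
pos 21: GAU -> D; peptide=MRIVPND
pos 24: GUC -> V; peptide=MRIVPNDV
pos 27: ACG -> T; peptide=MRIVPNDVT
pos 30: UCG -> S; peptide=MRIVPNDVTS
pos 33: AAG -> K; peptide=MRIVPNDVTSK
pos 36: GAG -> E; peptide=MRIVPNDVTSKE
pos 39: GGU -> G; peptide=MRIVPNDVTSKEG
pos 42: UAG -> STOP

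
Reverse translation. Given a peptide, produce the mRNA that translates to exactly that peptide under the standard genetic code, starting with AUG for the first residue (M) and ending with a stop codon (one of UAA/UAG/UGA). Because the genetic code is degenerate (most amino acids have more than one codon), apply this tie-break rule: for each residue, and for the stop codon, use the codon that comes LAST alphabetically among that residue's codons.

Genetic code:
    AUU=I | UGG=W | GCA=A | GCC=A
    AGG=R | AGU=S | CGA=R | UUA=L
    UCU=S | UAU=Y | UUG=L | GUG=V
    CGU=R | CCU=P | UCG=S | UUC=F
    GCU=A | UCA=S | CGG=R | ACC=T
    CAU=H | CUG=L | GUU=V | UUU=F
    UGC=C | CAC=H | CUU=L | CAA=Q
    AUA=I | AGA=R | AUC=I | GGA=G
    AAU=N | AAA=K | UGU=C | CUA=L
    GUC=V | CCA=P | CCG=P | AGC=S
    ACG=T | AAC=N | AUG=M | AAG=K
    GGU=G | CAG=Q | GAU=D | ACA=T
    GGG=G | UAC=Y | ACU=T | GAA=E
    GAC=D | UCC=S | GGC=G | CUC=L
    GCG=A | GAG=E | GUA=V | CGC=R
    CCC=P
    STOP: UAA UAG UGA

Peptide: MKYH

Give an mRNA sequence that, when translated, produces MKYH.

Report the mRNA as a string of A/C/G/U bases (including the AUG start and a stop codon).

Answer: mRNA: AUGAAGUAUCAUUGA

Derivation:
residue 1: M -> AUG (start codon)
residue 2: K codons sorted = AAA,AAG -> pick last = AAG
residue 3: Y codons sorted = UAC,UAU -> pick last = UAU
residue 4: H codons sorted = CAC,CAU -> pick last = CAU
terminator: stop codons sorted = UAA,UAG,UGA -> pick last = UGA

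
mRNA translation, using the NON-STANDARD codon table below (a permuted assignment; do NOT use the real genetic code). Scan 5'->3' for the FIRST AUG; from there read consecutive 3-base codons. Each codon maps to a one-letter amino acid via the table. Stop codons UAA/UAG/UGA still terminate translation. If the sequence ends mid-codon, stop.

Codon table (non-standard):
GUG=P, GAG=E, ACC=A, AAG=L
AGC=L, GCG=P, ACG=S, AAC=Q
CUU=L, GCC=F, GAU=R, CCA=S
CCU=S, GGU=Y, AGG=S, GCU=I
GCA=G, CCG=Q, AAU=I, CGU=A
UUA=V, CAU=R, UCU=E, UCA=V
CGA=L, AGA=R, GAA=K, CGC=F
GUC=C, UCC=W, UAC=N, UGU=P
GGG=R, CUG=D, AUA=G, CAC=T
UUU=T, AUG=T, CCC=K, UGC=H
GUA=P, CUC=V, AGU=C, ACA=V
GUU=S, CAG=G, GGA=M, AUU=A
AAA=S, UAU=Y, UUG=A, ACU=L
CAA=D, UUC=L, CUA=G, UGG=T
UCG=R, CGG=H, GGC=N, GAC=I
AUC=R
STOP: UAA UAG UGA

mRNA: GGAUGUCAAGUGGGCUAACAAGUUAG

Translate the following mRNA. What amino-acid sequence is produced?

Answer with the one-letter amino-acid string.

Answer: TVCRGVC

Derivation:
start AUG at pos 2
pos 2: AUG -> T; peptide=T
pos 5: UCA -> V; peptide=TV
pos 8: AGU -> C; peptide=TVC
pos 11: GGG -> R; peptide=TVCR
pos 14: CUA -> G; peptide=TVCRG
pos 17: ACA -> V; peptide=TVCRGV
pos 20: AGU -> C; peptide=TVCRGVC
pos 23: UAG -> STOP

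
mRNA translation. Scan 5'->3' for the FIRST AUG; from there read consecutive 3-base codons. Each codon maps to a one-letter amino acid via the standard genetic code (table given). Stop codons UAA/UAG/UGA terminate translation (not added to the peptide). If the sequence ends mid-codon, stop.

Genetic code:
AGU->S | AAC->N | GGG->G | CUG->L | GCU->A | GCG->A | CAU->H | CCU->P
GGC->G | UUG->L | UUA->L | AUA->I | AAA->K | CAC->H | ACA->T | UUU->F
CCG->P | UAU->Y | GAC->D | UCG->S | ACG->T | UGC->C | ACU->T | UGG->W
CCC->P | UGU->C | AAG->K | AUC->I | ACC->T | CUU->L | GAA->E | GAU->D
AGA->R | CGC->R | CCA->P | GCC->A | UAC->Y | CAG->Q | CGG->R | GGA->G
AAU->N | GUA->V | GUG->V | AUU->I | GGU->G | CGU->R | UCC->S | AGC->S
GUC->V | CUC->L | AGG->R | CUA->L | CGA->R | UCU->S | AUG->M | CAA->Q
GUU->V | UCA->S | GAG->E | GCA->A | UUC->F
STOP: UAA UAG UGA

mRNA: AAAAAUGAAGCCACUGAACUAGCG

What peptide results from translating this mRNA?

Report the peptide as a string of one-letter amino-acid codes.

Answer: MKPLN

Derivation:
start AUG at pos 4
pos 4: AUG -> M; peptide=M
pos 7: AAG -> K; peptide=MK
pos 10: CCA -> P; peptide=MKP
pos 13: CUG -> L; peptide=MKPL
pos 16: AAC -> N; peptide=MKPLN
pos 19: UAG -> STOP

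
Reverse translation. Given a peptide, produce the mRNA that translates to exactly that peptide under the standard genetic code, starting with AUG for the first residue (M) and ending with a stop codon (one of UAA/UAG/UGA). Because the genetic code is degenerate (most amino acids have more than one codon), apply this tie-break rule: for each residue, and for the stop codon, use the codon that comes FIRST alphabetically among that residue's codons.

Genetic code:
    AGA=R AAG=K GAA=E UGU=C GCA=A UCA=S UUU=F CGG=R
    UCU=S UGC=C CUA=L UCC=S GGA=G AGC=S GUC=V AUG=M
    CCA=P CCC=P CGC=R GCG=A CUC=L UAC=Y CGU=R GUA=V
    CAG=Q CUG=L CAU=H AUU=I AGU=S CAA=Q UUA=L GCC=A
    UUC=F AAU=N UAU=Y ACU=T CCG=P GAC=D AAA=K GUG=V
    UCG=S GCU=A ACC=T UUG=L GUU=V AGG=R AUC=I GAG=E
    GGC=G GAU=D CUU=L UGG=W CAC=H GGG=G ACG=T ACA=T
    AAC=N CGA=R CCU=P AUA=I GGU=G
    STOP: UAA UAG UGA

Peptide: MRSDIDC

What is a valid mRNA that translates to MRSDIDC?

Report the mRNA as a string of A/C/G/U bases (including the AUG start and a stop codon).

Answer: mRNA: AUGAGAAGCGACAUAGACUGCUAA

Derivation:
residue 1: M -> AUG (start codon)
residue 2: R codons sorted = AGA,AGG,CGA,CGC,CGG,CGU -> pick first = AGA
residue 3: S codons sorted = AGC,AGU,UCA,UCC,UCG,UCU -> pick first = AGC
residue 4: D codons sorted = GAC,GAU -> pick first = GAC
residue 5: I codons sorted = AUA,AUC,AUU -> pick first = AUA
residue 6: D codons sorted = GAC,GAU -> pick first = GAC
residue 7: C codons sorted = UGC,UGU -> pick first = UGC
terminator: stop codons sorted = UAA,UAG,UGA -> pick first = UAA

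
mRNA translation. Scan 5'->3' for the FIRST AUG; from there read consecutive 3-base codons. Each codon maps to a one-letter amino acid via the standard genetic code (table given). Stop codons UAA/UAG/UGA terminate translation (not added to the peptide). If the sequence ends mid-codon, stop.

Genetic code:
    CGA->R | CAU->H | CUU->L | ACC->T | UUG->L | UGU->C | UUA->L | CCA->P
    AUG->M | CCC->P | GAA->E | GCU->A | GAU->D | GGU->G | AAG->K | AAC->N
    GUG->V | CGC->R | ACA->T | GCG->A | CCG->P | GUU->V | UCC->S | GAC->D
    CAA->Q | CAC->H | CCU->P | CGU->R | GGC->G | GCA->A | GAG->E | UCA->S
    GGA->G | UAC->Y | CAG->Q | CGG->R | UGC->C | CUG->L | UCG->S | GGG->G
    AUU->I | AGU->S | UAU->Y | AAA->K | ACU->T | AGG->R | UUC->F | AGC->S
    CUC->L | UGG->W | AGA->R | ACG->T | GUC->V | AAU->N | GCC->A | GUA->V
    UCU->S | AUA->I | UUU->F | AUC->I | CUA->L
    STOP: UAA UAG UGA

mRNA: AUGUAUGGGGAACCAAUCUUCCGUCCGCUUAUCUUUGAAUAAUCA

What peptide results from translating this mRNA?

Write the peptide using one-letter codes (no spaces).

start AUG at pos 0
pos 0: AUG -> M; peptide=M
pos 3: UAU -> Y; peptide=MY
pos 6: GGG -> G; peptide=MYG
pos 9: GAA -> E; peptide=MYGE
pos 12: CCA -> P; peptide=MYGEP
pos 15: AUC -> I; peptide=MYGEPI
pos 18: UUC -> F; peptide=MYGEPIF
pos 21: CGU -> R; peptide=MYGEPIFR
pos 24: CCG -> P; peptide=MYGEPIFRP
pos 27: CUU -> L; peptide=MYGEPIFRPL
pos 30: AUC -> I; peptide=MYGEPIFRPLI
pos 33: UUU -> F; peptide=MYGEPIFRPLIF
pos 36: GAA -> E; peptide=MYGEPIFRPLIFE
pos 39: UAA -> STOP

Answer: MYGEPIFRPLIFE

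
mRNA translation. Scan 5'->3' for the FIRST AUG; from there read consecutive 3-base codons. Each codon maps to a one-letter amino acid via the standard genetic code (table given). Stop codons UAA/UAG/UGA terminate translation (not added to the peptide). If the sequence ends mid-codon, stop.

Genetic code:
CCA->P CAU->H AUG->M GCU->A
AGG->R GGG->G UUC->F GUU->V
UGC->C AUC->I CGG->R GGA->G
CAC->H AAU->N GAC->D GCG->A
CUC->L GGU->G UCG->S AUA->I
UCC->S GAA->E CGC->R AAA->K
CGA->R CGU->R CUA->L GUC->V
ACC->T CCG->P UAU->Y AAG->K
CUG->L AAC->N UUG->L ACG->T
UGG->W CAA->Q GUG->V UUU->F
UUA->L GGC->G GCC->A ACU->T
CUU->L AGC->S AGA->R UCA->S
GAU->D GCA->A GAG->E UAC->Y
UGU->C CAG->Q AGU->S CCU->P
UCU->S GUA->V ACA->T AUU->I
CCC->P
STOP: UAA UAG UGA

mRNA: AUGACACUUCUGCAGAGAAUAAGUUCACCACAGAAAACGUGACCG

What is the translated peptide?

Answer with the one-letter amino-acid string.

Answer: MTLLQRISSPQKT

Derivation:
start AUG at pos 0
pos 0: AUG -> M; peptide=M
pos 3: ACA -> T; peptide=MT
pos 6: CUU -> L; peptide=MTL
pos 9: CUG -> L; peptide=MTLL
pos 12: CAG -> Q; peptide=MTLLQ
pos 15: AGA -> R; peptide=MTLLQR
pos 18: AUA -> I; peptide=MTLLQRI
pos 21: AGU -> S; peptide=MTLLQRIS
pos 24: UCA -> S; peptide=MTLLQRISS
pos 27: CCA -> P; peptide=MTLLQRISSP
pos 30: CAG -> Q; peptide=MTLLQRISSPQ
pos 33: AAA -> K; peptide=MTLLQRISSPQK
pos 36: ACG -> T; peptide=MTLLQRISSPQKT
pos 39: UGA -> STOP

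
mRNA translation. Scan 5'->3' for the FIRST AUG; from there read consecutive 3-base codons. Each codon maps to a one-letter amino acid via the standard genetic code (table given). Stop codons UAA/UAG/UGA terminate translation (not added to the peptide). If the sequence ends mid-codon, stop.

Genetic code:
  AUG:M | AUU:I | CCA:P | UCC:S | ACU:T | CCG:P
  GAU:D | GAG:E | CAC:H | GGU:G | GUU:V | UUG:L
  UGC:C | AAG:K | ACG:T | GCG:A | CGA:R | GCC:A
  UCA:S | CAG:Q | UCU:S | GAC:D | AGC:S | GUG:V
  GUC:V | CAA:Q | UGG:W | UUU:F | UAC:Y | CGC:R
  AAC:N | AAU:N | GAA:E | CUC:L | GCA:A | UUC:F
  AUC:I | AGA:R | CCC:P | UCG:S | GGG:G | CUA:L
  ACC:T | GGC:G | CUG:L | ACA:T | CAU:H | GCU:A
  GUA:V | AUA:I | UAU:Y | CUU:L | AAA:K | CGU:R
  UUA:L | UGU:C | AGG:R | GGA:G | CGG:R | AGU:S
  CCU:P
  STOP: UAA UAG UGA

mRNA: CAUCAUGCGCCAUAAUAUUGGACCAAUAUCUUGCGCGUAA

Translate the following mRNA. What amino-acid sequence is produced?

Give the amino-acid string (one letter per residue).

start AUG at pos 4
pos 4: AUG -> M; peptide=M
pos 7: CGC -> R; peptide=MR
pos 10: CAU -> H; peptide=MRH
pos 13: AAU -> N; peptide=MRHN
pos 16: AUU -> I; peptide=MRHNI
pos 19: GGA -> G; peptide=MRHNIG
pos 22: CCA -> P; peptide=MRHNIGP
pos 25: AUA -> I; peptide=MRHNIGPI
pos 28: UCU -> S; peptide=MRHNIGPIS
pos 31: UGC -> C; peptide=MRHNIGPISC
pos 34: GCG -> A; peptide=MRHNIGPISCA
pos 37: UAA -> STOP

Answer: MRHNIGPISCA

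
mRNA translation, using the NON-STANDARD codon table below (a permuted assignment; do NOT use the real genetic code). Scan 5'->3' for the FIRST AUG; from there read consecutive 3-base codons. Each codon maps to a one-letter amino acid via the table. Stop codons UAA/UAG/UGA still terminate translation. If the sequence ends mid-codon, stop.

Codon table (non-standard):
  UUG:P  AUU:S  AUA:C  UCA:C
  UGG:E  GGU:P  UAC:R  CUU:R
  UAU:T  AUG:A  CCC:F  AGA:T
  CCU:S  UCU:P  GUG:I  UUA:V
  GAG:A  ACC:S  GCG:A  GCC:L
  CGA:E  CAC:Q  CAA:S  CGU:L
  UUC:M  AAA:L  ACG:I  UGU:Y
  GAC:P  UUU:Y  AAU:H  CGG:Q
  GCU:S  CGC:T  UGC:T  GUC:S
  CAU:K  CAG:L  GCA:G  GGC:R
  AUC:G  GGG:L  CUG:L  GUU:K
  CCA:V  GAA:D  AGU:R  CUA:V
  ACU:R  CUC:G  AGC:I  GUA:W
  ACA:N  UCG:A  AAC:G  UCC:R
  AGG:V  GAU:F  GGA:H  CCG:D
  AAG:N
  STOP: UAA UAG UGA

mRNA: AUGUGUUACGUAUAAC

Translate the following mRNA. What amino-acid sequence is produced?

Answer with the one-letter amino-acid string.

start AUG at pos 0
pos 0: AUG -> A; peptide=A
pos 3: UGU -> Y; peptide=AY
pos 6: UAC -> R; peptide=AYR
pos 9: GUA -> W; peptide=AYRW
pos 12: UAA -> STOP

Answer: AYRW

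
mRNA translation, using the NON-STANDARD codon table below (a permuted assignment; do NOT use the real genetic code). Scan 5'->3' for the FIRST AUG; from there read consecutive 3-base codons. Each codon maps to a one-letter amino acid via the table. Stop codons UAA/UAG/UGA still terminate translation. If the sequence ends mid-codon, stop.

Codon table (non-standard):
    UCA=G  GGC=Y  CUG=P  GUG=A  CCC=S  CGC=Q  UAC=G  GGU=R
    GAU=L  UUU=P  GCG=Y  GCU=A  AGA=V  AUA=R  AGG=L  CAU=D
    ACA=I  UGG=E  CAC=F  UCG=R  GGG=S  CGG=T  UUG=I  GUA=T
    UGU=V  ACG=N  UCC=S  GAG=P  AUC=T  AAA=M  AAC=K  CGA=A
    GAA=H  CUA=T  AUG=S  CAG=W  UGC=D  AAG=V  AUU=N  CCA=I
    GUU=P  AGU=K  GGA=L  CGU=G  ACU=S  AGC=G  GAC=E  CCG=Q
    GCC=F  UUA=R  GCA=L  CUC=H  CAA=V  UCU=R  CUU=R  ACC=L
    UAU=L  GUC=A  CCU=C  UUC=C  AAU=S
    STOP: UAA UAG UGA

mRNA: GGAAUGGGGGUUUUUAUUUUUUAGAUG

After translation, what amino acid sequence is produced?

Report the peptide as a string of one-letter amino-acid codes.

start AUG at pos 3
pos 3: AUG -> S; peptide=S
pos 6: GGG -> S; peptide=SS
pos 9: GUU -> P; peptide=SSP
pos 12: UUU -> P; peptide=SSPP
pos 15: AUU -> N; peptide=SSPPN
pos 18: UUU -> P; peptide=SSPPNP
pos 21: UAG -> STOP

Answer: SSPPNP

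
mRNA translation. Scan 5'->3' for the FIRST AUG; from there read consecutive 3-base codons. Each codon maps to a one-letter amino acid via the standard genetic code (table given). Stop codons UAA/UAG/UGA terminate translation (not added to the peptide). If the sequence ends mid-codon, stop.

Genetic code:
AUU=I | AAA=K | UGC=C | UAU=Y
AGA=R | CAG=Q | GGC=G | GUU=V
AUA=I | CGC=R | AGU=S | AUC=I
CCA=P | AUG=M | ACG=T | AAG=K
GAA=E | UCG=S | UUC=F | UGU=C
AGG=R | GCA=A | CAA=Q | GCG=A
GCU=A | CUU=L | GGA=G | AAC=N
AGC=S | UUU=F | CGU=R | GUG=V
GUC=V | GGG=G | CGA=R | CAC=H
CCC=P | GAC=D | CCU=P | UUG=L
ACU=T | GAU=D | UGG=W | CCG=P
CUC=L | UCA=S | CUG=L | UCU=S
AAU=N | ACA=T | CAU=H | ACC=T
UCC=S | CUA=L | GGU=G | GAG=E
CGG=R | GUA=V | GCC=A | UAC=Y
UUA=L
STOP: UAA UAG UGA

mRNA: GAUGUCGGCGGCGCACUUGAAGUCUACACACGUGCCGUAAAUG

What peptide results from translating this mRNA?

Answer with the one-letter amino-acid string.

Answer: MSAAHLKSTHVP

Derivation:
start AUG at pos 1
pos 1: AUG -> M; peptide=M
pos 4: UCG -> S; peptide=MS
pos 7: GCG -> A; peptide=MSA
pos 10: GCG -> A; peptide=MSAA
pos 13: CAC -> H; peptide=MSAAH
pos 16: UUG -> L; peptide=MSAAHL
pos 19: AAG -> K; peptide=MSAAHLK
pos 22: UCU -> S; peptide=MSAAHLKS
pos 25: ACA -> T; peptide=MSAAHLKST
pos 28: CAC -> H; peptide=MSAAHLKSTH
pos 31: GUG -> V; peptide=MSAAHLKSTHV
pos 34: CCG -> P; peptide=MSAAHLKSTHVP
pos 37: UAA -> STOP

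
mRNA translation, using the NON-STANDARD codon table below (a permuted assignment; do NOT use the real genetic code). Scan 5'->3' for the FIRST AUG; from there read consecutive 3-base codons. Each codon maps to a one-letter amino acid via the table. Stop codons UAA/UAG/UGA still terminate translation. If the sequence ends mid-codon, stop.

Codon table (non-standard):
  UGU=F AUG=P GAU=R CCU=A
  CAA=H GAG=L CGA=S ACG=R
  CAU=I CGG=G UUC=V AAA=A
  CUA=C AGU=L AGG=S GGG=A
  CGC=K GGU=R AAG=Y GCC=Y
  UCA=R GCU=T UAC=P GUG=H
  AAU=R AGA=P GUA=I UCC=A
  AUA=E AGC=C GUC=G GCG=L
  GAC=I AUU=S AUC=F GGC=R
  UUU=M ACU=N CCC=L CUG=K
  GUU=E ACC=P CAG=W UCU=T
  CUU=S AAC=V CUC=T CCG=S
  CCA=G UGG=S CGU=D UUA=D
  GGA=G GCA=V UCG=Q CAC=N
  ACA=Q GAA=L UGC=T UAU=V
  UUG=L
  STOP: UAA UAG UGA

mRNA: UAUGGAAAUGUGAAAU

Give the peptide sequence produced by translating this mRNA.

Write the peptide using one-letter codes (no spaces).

Answer: PLP

Derivation:
start AUG at pos 1
pos 1: AUG -> P; peptide=P
pos 4: GAA -> L; peptide=PL
pos 7: AUG -> P; peptide=PLP
pos 10: UGA -> STOP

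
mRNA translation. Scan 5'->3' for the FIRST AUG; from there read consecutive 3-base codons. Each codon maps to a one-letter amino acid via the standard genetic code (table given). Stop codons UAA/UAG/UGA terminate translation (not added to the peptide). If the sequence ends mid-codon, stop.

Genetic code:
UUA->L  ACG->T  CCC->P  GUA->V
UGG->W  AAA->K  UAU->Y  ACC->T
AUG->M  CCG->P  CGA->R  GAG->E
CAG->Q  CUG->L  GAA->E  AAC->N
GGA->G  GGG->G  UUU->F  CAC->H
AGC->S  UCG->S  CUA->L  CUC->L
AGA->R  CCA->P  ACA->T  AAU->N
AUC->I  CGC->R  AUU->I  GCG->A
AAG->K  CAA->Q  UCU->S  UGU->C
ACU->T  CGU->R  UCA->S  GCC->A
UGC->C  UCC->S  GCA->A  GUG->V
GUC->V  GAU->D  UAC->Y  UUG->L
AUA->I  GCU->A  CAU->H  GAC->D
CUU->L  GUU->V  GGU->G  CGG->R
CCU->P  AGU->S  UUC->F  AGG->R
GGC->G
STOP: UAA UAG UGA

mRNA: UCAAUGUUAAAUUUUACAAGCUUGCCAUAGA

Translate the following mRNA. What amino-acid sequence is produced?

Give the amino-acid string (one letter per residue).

start AUG at pos 3
pos 3: AUG -> M; peptide=M
pos 6: UUA -> L; peptide=ML
pos 9: AAU -> N; peptide=MLN
pos 12: UUU -> F; peptide=MLNF
pos 15: ACA -> T; peptide=MLNFT
pos 18: AGC -> S; peptide=MLNFTS
pos 21: UUG -> L; peptide=MLNFTSL
pos 24: CCA -> P; peptide=MLNFTSLP
pos 27: UAG -> STOP

Answer: MLNFTSLP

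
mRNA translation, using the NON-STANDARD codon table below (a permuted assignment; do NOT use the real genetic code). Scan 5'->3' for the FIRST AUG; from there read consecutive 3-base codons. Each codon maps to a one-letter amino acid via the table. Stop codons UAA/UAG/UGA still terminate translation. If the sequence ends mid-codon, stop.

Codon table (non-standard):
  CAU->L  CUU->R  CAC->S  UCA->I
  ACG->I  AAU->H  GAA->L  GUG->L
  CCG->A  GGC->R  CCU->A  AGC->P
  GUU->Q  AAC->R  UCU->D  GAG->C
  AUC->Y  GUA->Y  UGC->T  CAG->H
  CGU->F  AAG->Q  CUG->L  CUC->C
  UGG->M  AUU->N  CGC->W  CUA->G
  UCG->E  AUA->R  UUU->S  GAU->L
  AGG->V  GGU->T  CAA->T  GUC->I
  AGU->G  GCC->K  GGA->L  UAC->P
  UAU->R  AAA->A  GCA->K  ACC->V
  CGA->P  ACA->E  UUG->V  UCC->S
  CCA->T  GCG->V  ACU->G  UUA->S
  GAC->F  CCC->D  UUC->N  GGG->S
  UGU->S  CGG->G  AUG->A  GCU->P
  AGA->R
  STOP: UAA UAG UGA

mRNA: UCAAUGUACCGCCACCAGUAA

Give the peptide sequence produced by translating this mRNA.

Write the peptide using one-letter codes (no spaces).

Answer: APWSH

Derivation:
start AUG at pos 3
pos 3: AUG -> A; peptide=A
pos 6: UAC -> P; peptide=AP
pos 9: CGC -> W; peptide=APW
pos 12: CAC -> S; peptide=APWS
pos 15: CAG -> H; peptide=APWSH
pos 18: UAA -> STOP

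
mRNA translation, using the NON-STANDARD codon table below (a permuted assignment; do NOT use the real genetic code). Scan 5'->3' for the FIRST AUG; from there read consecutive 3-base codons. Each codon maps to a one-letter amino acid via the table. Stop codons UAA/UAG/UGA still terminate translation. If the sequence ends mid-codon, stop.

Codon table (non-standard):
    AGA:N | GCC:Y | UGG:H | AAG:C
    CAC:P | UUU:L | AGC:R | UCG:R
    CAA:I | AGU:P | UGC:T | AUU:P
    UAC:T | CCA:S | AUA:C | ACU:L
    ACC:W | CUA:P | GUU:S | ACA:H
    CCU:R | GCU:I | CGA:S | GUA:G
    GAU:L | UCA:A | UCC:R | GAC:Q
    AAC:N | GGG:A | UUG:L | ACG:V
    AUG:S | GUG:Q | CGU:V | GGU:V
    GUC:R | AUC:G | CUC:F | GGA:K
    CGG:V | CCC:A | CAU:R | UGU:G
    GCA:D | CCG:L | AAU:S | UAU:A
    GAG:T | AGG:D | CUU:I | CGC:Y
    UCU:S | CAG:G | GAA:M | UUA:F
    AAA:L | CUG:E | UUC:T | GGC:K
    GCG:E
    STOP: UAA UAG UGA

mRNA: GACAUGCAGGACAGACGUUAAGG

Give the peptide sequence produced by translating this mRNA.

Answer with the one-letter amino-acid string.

Answer: SGQNV

Derivation:
start AUG at pos 3
pos 3: AUG -> S; peptide=S
pos 6: CAG -> G; peptide=SG
pos 9: GAC -> Q; peptide=SGQ
pos 12: AGA -> N; peptide=SGQN
pos 15: CGU -> V; peptide=SGQNV
pos 18: UAA -> STOP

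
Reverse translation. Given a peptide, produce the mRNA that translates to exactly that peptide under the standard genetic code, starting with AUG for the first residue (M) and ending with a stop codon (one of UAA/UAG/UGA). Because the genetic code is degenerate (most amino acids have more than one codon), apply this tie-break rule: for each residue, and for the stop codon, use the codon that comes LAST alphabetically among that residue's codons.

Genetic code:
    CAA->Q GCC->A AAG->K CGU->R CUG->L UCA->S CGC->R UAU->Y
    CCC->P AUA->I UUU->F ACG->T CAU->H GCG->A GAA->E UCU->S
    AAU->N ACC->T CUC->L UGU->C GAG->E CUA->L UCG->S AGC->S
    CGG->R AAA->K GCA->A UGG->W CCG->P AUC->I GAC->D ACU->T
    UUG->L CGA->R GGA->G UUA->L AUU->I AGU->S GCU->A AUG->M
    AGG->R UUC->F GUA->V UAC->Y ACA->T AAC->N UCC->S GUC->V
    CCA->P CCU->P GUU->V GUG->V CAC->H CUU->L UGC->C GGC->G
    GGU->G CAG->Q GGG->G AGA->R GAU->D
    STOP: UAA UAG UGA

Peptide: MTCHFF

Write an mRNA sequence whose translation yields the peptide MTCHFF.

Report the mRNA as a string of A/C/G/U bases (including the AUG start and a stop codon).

Answer: mRNA: AUGACUUGUCAUUUUUUUUGA

Derivation:
residue 1: M -> AUG (start codon)
residue 2: T codons sorted = ACA,ACC,ACG,ACU -> pick last = ACU
residue 3: C codons sorted = UGC,UGU -> pick last = UGU
residue 4: H codons sorted = CAC,CAU -> pick last = CAU
residue 5: F codons sorted = UUC,UUU -> pick last = UUU
residue 6: F codons sorted = UUC,UUU -> pick last = UUU
terminator: stop codons sorted = UAA,UAG,UGA -> pick last = UGA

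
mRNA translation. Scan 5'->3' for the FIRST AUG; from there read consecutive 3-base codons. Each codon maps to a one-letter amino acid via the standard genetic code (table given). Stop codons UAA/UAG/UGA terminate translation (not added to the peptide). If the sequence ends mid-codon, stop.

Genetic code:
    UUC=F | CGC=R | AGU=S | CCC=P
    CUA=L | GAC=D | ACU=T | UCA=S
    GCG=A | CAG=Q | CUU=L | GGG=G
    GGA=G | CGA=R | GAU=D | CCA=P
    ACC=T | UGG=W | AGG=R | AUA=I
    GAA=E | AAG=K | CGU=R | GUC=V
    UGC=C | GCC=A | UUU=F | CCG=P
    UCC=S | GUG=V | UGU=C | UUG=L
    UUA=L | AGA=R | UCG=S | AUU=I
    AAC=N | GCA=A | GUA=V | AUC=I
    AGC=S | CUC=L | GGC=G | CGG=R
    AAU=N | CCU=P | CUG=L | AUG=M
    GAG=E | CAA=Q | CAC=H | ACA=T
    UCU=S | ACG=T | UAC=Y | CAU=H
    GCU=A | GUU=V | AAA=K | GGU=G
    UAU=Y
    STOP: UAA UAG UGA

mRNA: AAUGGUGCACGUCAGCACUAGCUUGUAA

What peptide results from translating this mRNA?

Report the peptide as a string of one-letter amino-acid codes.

Answer: MVHVSTSL

Derivation:
start AUG at pos 1
pos 1: AUG -> M; peptide=M
pos 4: GUG -> V; peptide=MV
pos 7: CAC -> H; peptide=MVH
pos 10: GUC -> V; peptide=MVHV
pos 13: AGC -> S; peptide=MVHVS
pos 16: ACU -> T; peptide=MVHVST
pos 19: AGC -> S; peptide=MVHVSTS
pos 22: UUG -> L; peptide=MVHVSTSL
pos 25: UAA -> STOP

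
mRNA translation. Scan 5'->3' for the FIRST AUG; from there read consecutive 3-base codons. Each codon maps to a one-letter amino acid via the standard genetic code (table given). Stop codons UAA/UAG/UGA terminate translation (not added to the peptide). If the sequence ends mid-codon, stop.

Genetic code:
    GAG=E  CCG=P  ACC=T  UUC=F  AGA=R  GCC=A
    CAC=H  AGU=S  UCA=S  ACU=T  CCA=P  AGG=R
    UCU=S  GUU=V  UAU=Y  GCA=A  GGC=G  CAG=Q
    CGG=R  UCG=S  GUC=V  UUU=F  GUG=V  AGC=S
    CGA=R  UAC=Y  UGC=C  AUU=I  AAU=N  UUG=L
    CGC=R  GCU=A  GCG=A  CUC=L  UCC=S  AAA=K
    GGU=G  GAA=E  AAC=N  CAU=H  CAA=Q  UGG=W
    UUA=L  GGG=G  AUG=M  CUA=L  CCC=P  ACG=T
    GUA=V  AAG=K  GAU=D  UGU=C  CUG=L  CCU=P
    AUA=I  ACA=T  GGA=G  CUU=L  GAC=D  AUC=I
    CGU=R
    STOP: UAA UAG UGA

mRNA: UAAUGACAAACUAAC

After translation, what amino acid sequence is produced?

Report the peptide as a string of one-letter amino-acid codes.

start AUG at pos 2
pos 2: AUG -> M; peptide=M
pos 5: ACA -> T; peptide=MT
pos 8: AAC -> N; peptide=MTN
pos 11: UAA -> STOP

Answer: MTN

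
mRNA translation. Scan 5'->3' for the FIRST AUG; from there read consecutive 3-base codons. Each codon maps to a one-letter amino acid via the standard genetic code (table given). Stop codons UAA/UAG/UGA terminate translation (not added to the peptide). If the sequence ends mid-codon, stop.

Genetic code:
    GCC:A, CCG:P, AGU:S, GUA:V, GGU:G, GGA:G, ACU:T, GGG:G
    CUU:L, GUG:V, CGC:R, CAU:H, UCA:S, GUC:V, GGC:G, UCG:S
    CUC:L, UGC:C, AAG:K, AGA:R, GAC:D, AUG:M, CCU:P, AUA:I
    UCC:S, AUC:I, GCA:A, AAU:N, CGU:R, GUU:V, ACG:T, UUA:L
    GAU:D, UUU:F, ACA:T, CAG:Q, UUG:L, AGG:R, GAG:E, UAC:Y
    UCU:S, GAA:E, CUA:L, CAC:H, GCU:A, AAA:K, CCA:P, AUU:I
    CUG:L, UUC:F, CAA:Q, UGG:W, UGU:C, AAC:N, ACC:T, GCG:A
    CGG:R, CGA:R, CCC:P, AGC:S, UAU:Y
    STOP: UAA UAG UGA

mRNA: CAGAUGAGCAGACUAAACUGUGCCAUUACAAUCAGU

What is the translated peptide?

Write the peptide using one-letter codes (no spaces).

Answer: MSRLNCAITIS

Derivation:
start AUG at pos 3
pos 3: AUG -> M; peptide=M
pos 6: AGC -> S; peptide=MS
pos 9: AGA -> R; peptide=MSR
pos 12: CUA -> L; peptide=MSRL
pos 15: AAC -> N; peptide=MSRLN
pos 18: UGU -> C; peptide=MSRLNC
pos 21: GCC -> A; peptide=MSRLNCA
pos 24: AUU -> I; peptide=MSRLNCAI
pos 27: ACA -> T; peptide=MSRLNCAIT
pos 30: AUC -> I; peptide=MSRLNCAITI
pos 33: AGU -> S; peptide=MSRLNCAITIS
pos 36: only 0 nt remain (<3), stop (end of mRNA)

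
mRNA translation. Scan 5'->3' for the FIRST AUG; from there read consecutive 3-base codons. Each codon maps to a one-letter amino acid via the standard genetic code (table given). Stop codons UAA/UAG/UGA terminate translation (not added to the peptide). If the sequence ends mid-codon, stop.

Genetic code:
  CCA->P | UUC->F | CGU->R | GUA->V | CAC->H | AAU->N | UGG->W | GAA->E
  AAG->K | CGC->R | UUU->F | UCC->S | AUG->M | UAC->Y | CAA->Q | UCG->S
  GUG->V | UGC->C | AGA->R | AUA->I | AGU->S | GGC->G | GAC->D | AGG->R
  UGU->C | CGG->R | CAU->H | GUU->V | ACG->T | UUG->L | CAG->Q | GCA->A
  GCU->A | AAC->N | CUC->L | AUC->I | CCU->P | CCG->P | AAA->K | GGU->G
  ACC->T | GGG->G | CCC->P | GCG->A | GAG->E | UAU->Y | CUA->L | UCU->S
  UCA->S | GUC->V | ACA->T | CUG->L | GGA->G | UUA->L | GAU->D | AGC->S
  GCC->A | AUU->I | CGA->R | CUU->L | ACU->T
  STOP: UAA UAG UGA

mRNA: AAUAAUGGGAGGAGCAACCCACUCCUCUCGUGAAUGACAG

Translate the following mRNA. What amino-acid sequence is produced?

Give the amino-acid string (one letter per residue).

Answer: MGGATHSSRE

Derivation:
start AUG at pos 4
pos 4: AUG -> M; peptide=M
pos 7: GGA -> G; peptide=MG
pos 10: GGA -> G; peptide=MGG
pos 13: GCA -> A; peptide=MGGA
pos 16: ACC -> T; peptide=MGGAT
pos 19: CAC -> H; peptide=MGGATH
pos 22: UCC -> S; peptide=MGGATHS
pos 25: UCU -> S; peptide=MGGATHSS
pos 28: CGU -> R; peptide=MGGATHSSR
pos 31: GAA -> E; peptide=MGGATHSSRE
pos 34: UGA -> STOP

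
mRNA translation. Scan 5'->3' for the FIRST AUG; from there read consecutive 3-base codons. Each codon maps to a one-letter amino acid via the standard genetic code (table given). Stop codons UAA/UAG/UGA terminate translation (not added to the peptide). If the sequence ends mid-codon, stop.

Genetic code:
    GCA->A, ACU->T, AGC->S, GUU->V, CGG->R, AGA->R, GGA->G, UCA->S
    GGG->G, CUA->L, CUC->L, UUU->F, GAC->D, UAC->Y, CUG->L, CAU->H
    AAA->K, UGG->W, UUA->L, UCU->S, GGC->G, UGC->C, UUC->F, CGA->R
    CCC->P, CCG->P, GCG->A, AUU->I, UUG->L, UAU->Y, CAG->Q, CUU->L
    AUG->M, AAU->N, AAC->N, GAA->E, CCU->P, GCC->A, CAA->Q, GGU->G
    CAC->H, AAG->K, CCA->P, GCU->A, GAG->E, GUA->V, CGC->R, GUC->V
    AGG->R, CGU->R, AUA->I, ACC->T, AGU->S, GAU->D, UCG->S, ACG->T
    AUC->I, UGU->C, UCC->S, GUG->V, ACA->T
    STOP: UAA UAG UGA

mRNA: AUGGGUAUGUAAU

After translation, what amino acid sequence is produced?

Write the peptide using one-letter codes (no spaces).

start AUG at pos 0
pos 0: AUG -> M; peptide=M
pos 3: GGU -> G; peptide=MG
pos 6: AUG -> M; peptide=MGM
pos 9: UAA -> STOP

Answer: MGM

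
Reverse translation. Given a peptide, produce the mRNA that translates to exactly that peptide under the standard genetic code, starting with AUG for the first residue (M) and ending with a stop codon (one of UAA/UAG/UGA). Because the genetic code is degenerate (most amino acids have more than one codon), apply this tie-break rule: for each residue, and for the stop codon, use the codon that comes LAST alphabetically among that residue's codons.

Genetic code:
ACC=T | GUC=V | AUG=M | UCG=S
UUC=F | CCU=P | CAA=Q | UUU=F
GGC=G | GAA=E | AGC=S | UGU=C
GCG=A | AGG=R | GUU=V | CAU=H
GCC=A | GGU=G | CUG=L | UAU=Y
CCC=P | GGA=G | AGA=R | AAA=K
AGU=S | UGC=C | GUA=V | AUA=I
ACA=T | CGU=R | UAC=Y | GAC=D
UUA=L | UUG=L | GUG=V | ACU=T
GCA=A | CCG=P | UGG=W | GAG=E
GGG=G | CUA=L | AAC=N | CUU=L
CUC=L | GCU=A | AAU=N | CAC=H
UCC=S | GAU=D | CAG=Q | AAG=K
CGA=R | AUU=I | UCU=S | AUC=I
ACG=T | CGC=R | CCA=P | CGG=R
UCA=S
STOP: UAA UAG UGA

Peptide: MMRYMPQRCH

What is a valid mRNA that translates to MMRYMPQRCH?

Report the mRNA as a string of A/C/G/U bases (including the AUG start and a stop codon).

residue 1: M -> AUG (start codon)
residue 2: M -> AUG (only codon)
residue 3: R codons sorted = AGA,AGG,CGA,CGC,CGG,CGU -> pick last = CGU
residue 4: Y codons sorted = UAC,UAU -> pick last = UAU
residue 5: M -> AUG (only codon)
residue 6: P codons sorted = CCA,CCC,CCG,CCU -> pick last = CCU
residue 7: Q codons sorted = CAA,CAG -> pick last = CAG
residue 8: R codons sorted = AGA,AGG,CGA,CGC,CGG,CGU -> pick last = CGU
residue 9: C codons sorted = UGC,UGU -> pick last = UGU
residue 10: H codons sorted = CAC,CAU -> pick last = CAU
terminator: stop codons sorted = UAA,UAG,UGA -> pick last = UGA

Answer: mRNA: AUGAUGCGUUAUAUGCCUCAGCGUUGUCAUUGA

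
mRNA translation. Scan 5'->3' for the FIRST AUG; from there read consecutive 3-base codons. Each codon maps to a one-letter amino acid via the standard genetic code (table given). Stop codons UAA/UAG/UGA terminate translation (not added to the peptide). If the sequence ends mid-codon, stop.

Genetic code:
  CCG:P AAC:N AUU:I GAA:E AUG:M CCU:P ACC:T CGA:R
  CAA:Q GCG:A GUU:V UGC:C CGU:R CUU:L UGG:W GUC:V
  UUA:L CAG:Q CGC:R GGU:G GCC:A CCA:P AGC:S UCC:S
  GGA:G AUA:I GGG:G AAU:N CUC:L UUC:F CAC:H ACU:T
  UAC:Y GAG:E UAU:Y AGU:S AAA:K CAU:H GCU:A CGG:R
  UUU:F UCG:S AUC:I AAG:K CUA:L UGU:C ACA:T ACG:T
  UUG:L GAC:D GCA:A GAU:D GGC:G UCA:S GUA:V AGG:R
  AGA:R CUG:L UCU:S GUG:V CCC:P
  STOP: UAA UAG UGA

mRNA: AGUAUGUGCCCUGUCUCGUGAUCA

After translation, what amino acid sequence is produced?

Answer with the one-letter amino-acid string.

Answer: MCPVS

Derivation:
start AUG at pos 3
pos 3: AUG -> M; peptide=M
pos 6: UGC -> C; peptide=MC
pos 9: CCU -> P; peptide=MCP
pos 12: GUC -> V; peptide=MCPV
pos 15: UCG -> S; peptide=MCPVS
pos 18: UGA -> STOP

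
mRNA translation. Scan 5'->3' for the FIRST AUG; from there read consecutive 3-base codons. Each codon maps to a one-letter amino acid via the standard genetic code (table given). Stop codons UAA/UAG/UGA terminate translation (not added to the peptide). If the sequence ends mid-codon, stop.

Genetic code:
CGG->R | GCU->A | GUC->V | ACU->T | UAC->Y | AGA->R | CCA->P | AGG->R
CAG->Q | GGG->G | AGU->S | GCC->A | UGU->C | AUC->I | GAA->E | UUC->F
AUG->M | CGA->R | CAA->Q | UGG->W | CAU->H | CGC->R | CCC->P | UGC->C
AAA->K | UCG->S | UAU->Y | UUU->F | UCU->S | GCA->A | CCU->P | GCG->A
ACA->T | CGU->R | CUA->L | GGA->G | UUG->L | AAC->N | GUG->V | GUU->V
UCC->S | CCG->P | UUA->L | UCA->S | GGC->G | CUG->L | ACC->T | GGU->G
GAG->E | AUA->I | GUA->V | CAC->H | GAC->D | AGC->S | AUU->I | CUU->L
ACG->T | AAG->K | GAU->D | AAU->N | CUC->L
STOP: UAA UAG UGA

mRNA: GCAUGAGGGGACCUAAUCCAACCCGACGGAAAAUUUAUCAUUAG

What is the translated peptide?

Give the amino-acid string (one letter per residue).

Answer: MRGPNPTRRKIYH

Derivation:
start AUG at pos 2
pos 2: AUG -> M; peptide=M
pos 5: AGG -> R; peptide=MR
pos 8: GGA -> G; peptide=MRG
pos 11: CCU -> P; peptide=MRGP
pos 14: AAU -> N; peptide=MRGPN
pos 17: CCA -> P; peptide=MRGPNP
pos 20: ACC -> T; peptide=MRGPNPT
pos 23: CGA -> R; peptide=MRGPNPTR
pos 26: CGG -> R; peptide=MRGPNPTRR
pos 29: AAA -> K; peptide=MRGPNPTRRK
pos 32: AUU -> I; peptide=MRGPNPTRRKI
pos 35: UAU -> Y; peptide=MRGPNPTRRKIY
pos 38: CAU -> H; peptide=MRGPNPTRRKIYH
pos 41: UAG -> STOP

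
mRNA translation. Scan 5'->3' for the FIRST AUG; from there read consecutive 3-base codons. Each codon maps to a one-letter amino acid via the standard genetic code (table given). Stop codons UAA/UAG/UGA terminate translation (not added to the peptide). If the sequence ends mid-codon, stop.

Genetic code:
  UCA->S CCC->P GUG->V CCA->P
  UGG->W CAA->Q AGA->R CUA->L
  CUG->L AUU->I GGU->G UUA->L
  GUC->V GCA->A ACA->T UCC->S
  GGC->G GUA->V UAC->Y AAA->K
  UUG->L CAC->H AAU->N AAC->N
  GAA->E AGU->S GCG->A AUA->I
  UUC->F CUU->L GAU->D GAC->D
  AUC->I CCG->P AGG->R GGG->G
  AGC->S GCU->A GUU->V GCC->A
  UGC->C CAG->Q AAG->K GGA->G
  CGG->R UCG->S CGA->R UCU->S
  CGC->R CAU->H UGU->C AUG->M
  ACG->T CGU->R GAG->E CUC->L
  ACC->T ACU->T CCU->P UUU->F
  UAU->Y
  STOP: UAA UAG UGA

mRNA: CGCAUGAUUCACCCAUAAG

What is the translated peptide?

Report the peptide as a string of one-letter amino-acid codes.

start AUG at pos 3
pos 3: AUG -> M; peptide=M
pos 6: AUU -> I; peptide=MI
pos 9: CAC -> H; peptide=MIH
pos 12: CCA -> P; peptide=MIHP
pos 15: UAA -> STOP

Answer: MIHP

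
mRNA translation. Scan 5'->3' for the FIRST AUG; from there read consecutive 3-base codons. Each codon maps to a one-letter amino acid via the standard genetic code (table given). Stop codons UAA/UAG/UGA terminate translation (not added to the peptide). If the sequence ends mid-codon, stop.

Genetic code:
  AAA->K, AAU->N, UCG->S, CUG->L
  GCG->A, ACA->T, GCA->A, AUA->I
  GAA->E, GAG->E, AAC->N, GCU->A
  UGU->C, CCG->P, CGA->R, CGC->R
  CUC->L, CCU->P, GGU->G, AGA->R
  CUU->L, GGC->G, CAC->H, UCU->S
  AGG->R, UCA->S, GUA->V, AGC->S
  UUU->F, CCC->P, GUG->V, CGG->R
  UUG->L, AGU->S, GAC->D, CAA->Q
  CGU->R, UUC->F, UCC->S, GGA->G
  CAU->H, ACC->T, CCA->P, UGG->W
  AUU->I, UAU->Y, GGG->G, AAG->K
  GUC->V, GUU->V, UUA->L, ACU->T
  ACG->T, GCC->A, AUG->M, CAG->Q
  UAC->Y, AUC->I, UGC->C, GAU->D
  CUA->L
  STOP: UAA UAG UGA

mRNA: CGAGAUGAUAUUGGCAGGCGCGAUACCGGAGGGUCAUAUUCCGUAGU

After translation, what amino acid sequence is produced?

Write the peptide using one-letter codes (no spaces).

Answer: MILAGAIPEGHIP

Derivation:
start AUG at pos 4
pos 4: AUG -> M; peptide=M
pos 7: AUA -> I; peptide=MI
pos 10: UUG -> L; peptide=MIL
pos 13: GCA -> A; peptide=MILA
pos 16: GGC -> G; peptide=MILAG
pos 19: GCG -> A; peptide=MILAGA
pos 22: AUA -> I; peptide=MILAGAI
pos 25: CCG -> P; peptide=MILAGAIP
pos 28: GAG -> E; peptide=MILAGAIPE
pos 31: GGU -> G; peptide=MILAGAIPEG
pos 34: CAU -> H; peptide=MILAGAIPEGH
pos 37: AUU -> I; peptide=MILAGAIPEGHI
pos 40: CCG -> P; peptide=MILAGAIPEGHIP
pos 43: UAG -> STOP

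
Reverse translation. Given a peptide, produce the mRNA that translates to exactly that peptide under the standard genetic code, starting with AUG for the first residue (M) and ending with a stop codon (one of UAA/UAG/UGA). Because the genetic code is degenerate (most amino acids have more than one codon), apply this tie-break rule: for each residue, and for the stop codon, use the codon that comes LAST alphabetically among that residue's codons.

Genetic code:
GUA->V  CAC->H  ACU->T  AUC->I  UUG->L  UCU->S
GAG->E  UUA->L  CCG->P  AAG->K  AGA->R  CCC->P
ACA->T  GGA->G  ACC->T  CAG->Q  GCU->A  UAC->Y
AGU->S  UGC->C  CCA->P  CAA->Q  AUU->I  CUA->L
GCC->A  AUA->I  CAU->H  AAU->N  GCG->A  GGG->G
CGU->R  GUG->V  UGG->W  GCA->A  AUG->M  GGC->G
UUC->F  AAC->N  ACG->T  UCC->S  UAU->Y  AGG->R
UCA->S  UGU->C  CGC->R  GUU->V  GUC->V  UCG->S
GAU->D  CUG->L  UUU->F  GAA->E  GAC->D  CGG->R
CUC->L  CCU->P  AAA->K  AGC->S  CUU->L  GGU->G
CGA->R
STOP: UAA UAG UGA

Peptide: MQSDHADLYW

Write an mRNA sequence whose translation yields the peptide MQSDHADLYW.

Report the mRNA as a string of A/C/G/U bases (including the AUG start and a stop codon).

residue 1: M -> AUG (start codon)
residue 2: Q codons sorted = CAA,CAG -> pick last = CAG
residue 3: S codons sorted = AGC,AGU,UCA,UCC,UCG,UCU -> pick last = UCU
residue 4: D codons sorted = GAC,GAU -> pick last = GAU
residue 5: H codons sorted = CAC,CAU -> pick last = CAU
residue 6: A codons sorted = GCA,GCC,GCG,GCU -> pick last = GCU
residue 7: D codons sorted = GAC,GAU -> pick last = GAU
residue 8: L codons sorted = CUA,CUC,CUG,CUU,UUA,UUG -> pick last = UUG
residue 9: Y codons sorted = UAC,UAU -> pick last = UAU
residue 10: W -> UGG (only codon)
terminator: stop codons sorted = UAA,UAG,UGA -> pick last = UGA

Answer: mRNA: AUGCAGUCUGAUCAUGCUGAUUUGUAUUGGUGA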